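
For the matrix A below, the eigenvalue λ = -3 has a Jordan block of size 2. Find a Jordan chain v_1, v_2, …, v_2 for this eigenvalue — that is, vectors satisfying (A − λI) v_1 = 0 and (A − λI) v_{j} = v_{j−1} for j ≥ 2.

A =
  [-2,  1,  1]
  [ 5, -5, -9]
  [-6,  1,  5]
A Jordan chain for λ = -3 of length 2:
v_1 = (1, -2, 1)ᵀ
v_2 = (0, 1, 0)ᵀ

Let N = A − (-3)·I. We want v_2 with N^2 v_2 = 0 but N^1 v_2 ≠ 0; then v_{j-1} := N · v_j for j = 2, …, 2.

Pick v_2 = (0, 1, 0)ᵀ.
Then v_1 = N · v_2 = (1, -2, 1)ᵀ.

Sanity check: (A − (-3)·I) v_1 = (0, 0, 0)ᵀ = 0. ✓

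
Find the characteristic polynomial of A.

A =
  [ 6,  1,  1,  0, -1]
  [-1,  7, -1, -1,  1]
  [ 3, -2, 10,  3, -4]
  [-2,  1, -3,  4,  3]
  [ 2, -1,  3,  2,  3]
x^5 - 30*x^4 + 360*x^3 - 2160*x^2 + 6480*x - 7776

Expanding det(x·I − A) (e.g. by cofactor expansion or by noting that A is similar to its Jordan form J, which has the same characteristic polynomial as A) gives
  χ_A(x) = x^5 - 30*x^4 + 360*x^3 - 2160*x^2 + 6480*x - 7776
which factors as (x - 6)^5. The eigenvalues (with algebraic multiplicities) are λ = 6 with multiplicity 5.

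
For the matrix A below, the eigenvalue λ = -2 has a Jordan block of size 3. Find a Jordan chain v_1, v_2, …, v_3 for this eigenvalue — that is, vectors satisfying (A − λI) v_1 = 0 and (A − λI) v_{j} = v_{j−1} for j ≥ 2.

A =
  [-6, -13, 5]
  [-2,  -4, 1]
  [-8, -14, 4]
A Jordan chain for λ = -2 of length 3:
v_1 = (2, 4, 12)ᵀ
v_2 = (-4, -2, -8)ᵀ
v_3 = (1, 0, 0)ᵀ

Let N = A − (-2)·I. We want v_3 with N^3 v_3 = 0 but N^2 v_3 ≠ 0; then v_{j-1} := N · v_j for j = 3, …, 2.

Pick v_3 = (1, 0, 0)ᵀ.
Then v_2 = N · v_3 = (-4, -2, -8)ᵀ.
Then v_1 = N · v_2 = (2, 4, 12)ᵀ.

Sanity check: (A − (-2)·I) v_1 = (0, 0, 0)ᵀ = 0. ✓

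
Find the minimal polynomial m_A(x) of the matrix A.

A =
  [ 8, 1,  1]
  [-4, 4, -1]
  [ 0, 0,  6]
x^3 - 18*x^2 + 108*x - 216

The characteristic polynomial is χ_A(x) = (x - 6)^3, so the eigenvalues are known. The minimal polynomial is
  m_A(x) = Π_λ (x − λ)^{k_λ}
where k_λ is the size of the *largest* Jordan block for λ (equivalently, the smallest k with (A − λI)^k v = 0 for every generalised eigenvector v of λ).

  λ = 6: largest Jordan block has size 3, contributing (x − 6)^3

So m_A(x) = (x - 6)^3 = x^3 - 18*x^2 + 108*x - 216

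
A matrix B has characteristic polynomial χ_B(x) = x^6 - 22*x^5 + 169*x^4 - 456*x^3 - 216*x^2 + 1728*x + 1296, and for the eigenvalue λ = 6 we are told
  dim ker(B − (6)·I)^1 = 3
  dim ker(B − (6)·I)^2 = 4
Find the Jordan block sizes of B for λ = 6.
Block sizes for λ = 6: [2, 1, 1]

From the dimensions of kernels of powers, the number of Jordan blocks of size at least j is d_j − d_{j−1} where d_j = dim ker(N^j) (with d_0 = 0). Computing the differences gives [3, 1].
The number of blocks of size exactly k is (#blocks of size ≥ k) − (#blocks of size ≥ k + 1), so the partition is: 2 block(s) of size 1, 1 block(s) of size 2.
In nonincreasing order the block sizes are [2, 1, 1].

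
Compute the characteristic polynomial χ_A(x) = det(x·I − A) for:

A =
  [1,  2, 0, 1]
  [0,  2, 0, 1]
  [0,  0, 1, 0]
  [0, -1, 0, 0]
x^4 - 4*x^3 + 6*x^2 - 4*x + 1

Expanding det(x·I − A) (e.g. by cofactor expansion or by noting that A is similar to its Jordan form J, which has the same characteristic polynomial as A) gives
  χ_A(x) = x^4 - 4*x^3 + 6*x^2 - 4*x + 1
which factors as (x - 1)^4. The eigenvalues (with algebraic multiplicities) are λ = 1 with multiplicity 4.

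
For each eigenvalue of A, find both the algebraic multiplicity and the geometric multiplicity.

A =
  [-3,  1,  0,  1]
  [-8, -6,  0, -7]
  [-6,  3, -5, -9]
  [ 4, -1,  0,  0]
λ = -5: alg = 3, geom = 2; λ = 1: alg = 1, geom = 1

Step 1 — factor the characteristic polynomial to read off the algebraic multiplicities:
  χ_A(x) = (x - 1)*(x + 5)^3

Step 2 — compute geometric multiplicities via the rank-nullity identity g(λ) = n − rank(A − λI):
  rank(A − (-5)·I) = 2, so dim ker(A − (-5)·I) = n − 2 = 2
  rank(A − (1)·I) = 3, so dim ker(A − (1)·I) = n − 3 = 1

Summary:
  λ = -5: algebraic multiplicity = 3, geometric multiplicity = 2
  λ = 1: algebraic multiplicity = 1, geometric multiplicity = 1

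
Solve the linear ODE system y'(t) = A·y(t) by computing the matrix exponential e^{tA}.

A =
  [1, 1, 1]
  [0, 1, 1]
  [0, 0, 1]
e^{tA} =
  [exp(t), t*exp(t), t^2*exp(t)/2 + t*exp(t)]
  [0, exp(t), t*exp(t)]
  [0, 0, exp(t)]

Strategy: write A = P · J · P⁻¹ where J is a Jordan canonical form, so e^{tA} = P · e^{tJ} · P⁻¹, and e^{tJ} can be computed block-by-block.

A has Jordan form
J =
  [1, 1, 0]
  [0, 1, 1]
  [0, 0, 1]
(up to reordering of blocks).

Per-block formulas:
  For a 3×3 Jordan block J_3(1): exp(t · J_3(1)) = e^(1t)·(I + t·N + (t^2/2)·N^2), where N is the 3×3 nilpotent shift.

After assembling e^{tJ} and conjugating by P, we get:

e^{tA} =
  [exp(t), t*exp(t), t^2*exp(t)/2 + t*exp(t)]
  [0, exp(t), t*exp(t)]
  [0, 0, exp(t)]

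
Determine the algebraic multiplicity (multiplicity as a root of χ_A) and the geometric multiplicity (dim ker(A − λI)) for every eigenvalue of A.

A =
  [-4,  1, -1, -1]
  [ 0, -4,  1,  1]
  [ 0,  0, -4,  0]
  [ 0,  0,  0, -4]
λ = -4: alg = 4, geom = 2

Step 1 — factor the characteristic polynomial to read off the algebraic multiplicities:
  χ_A(x) = (x + 4)^4

Step 2 — compute geometric multiplicities via the rank-nullity identity g(λ) = n − rank(A − λI):
  rank(A − (-4)·I) = 2, so dim ker(A − (-4)·I) = n − 2 = 2

Summary:
  λ = -4: algebraic multiplicity = 4, geometric multiplicity = 2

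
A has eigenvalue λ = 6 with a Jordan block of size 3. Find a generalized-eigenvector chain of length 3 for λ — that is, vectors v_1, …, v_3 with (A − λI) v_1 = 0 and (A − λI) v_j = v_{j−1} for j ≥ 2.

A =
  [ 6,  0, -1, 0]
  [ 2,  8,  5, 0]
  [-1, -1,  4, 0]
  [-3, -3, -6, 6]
A Jordan chain for λ = 6 of length 3:
v_1 = (1, -1, 0, 0)ᵀ
v_2 = (0, 2, -1, -3)ᵀ
v_3 = (1, 0, 0, 0)ᵀ

Let N = A − (6)·I. We want v_3 with N^3 v_3 = 0 but N^2 v_3 ≠ 0; then v_{j-1} := N · v_j for j = 3, …, 2.

Pick v_3 = (1, 0, 0, 0)ᵀ.
Then v_2 = N · v_3 = (0, 2, -1, -3)ᵀ.
Then v_1 = N · v_2 = (1, -1, 0, 0)ᵀ.

Sanity check: (A − (6)·I) v_1 = (0, 0, 0, 0)ᵀ = 0. ✓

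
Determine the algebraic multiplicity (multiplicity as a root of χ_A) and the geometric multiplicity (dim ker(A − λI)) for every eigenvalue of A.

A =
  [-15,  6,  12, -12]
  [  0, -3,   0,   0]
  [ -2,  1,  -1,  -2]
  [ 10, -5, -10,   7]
λ = -3: alg = 4, geom = 3

Step 1 — factor the characteristic polynomial to read off the algebraic multiplicities:
  χ_A(x) = (x + 3)^4

Step 2 — compute geometric multiplicities via the rank-nullity identity g(λ) = n − rank(A − λI):
  rank(A − (-3)·I) = 1, so dim ker(A − (-3)·I) = n − 1 = 3

Summary:
  λ = -3: algebraic multiplicity = 4, geometric multiplicity = 3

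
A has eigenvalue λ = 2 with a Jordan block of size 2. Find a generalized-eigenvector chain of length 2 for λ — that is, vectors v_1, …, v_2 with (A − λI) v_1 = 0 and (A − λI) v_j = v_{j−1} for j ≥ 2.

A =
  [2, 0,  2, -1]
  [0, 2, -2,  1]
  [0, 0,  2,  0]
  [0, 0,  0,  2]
A Jordan chain for λ = 2 of length 2:
v_1 = (2, -2, 0, 0)ᵀ
v_2 = (0, 0, 1, 0)ᵀ

Let N = A − (2)·I. We want v_2 with N^2 v_2 = 0 but N^1 v_2 ≠ 0; then v_{j-1} := N · v_j for j = 2, …, 2.

Pick v_2 = (0, 0, 1, 0)ᵀ.
Then v_1 = N · v_2 = (2, -2, 0, 0)ᵀ.

Sanity check: (A − (2)·I) v_1 = (0, 0, 0, 0)ᵀ = 0. ✓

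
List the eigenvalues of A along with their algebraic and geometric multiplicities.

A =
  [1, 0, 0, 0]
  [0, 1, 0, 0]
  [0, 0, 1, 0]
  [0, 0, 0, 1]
λ = 1: alg = 4, geom = 4

Step 1 — factor the characteristic polynomial to read off the algebraic multiplicities:
  χ_A(x) = (x - 1)^4

Step 2 — compute geometric multiplicities via the rank-nullity identity g(λ) = n − rank(A − λI):
  rank(A − (1)·I) = 0, so dim ker(A − (1)·I) = n − 0 = 4

Summary:
  λ = 1: algebraic multiplicity = 4, geometric multiplicity = 4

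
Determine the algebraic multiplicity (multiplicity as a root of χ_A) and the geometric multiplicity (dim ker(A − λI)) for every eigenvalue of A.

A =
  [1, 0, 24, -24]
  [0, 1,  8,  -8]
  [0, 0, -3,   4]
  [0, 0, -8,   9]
λ = 1: alg = 3, geom = 3; λ = 5: alg = 1, geom = 1

Step 1 — factor the characteristic polynomial to read off the algebraic multiplicities:
  χ_A(x) = (x - 5)*(x - 1)^3

Step 2 — compute geometric multiplicities via the rank-nullity identity g(λ) = n − rank(A − λI):
  rank(A − (1)·I) = 1, so dim ker(A − (1)·I) = n − 1 = 3
  rank(A − (5)·I) = 3, so dim ker(A − (5)·I) = n − 3 = 1

Summary:
  λ = 1: algebraic multiplicity = 3, geometric multiplicity = 3
  λ = 5: algebraic multiplicity = 1, geometric multiplicity = 1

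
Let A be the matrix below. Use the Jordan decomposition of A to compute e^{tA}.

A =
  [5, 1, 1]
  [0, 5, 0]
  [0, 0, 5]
e^{tA} =
  [exp(5*t), t*exp(5*t), t*exp(5*t)]
  [0, exp(5*t), 0]
  [0, 0, exp(5*t)]

Strategy: write A = P · J · P⁻¹ where J is a Jordan canonical form, so e^{tA} = P · e^{tJ} · P⁻¹, and e^{tJ} can be computed block-by-block.

A has Jordan form
J =
  [5, 1, 0]
  [0, 5, 0]
  [0, 0, 5]
(up to reordering of blocks).

Per-block formulas:
  For a 1×1 block at λ = 5: exp(t · [5]) = [e^(5t)].
  For a 2×2 Jordan block J_2(5): exp(t · J_2(5)) = e^(5t)·(I + t·N), where N is the 2×2 nilpotent shift.

After assembling e^{tJ} and conjugating by P, we get:

e^{tA} =
  [exp(5*t), t*exp(5*t), t*exp(5*t)]
  [0, exp(5*t), 0]
  [0, 0, exp(5*t)]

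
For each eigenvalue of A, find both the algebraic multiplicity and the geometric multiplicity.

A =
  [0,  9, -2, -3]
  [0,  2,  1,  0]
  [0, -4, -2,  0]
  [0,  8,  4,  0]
λ = 0: alg = 4, geom = 2

Step 1 — factor the characteristic polynomial to read off the algebraic multiplicities:
  χ_A(x) = x^4

Step 2 — compute geometric multiplicities via the rank-nullity identity g(λ) = n − rank(A − λI):
  rank(A − (0)·I) = 2, so dim ker(A − (0)·I) = n − 2 = 2

Summary:
  λ = 0: algebraic multiplicity = 4, geometric multiplicity = 2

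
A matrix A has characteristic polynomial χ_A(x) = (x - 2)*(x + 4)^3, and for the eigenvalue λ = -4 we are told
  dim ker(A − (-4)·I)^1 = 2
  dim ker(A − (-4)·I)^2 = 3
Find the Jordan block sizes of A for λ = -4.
Block sizes for λ = -4: [2, 1]

From the dimensions of kernels of powers, the number of Jordan blocks of size at least j is d_j − d_{j−1} where d_j = dim ker(N^j) (with d_0 = 0). Computing the differences gives [2, 1].
The number of blocks of size exactly k is (#blocks of size ≥ k) − (#blocks of size ≥ k + 1), so the partition is: 1 block(s) of size 1, 1 block(s) of size 2.
In nonincreasing order the block sizes are [2, 1].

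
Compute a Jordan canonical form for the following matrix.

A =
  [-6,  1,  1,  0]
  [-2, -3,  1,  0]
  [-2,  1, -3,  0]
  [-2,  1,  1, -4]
J_2(-4) ⊕ J_1(-4) ⊕ J_1(-4)

The characteristic polynomial is
  det(x·I − A) = x^4 + 16*x^3 + 96*x^2 + 256*x + 256 = (x + 4)^4

Eigenvalues and multiplicities (the geometric multiplicity of λ is n − rank(A − λI), which equals the number of Jordan blocks for λ):
  λ = -4: algebraic multiplicity = 4, geometric multiplicity = 3

Determining the block sizes for each eigenvalue:
  λ = -4: 3 blocks summing to 4 forces exactly one block of size 2 and the rest size 1 → block sizes [2, 1, 1]

Assembling the blocks gives a Jordan form
J =
  [-4,  1,  0,  0]
  [ 0, -4,  0,  0]
  [ 0,  0, -4,  0]
  [ 0,  0,  0, -4]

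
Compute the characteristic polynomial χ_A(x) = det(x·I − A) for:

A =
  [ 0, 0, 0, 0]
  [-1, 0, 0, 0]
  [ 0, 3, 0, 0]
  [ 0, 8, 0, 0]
x^4

Expanding det(x·I − A) (e.g. by cofactor expansion or by noting that A is similar to its Jordan form J, which has the same characteristic polynomial as A) gives
  χ_A(x) = x^4
which factors as x^4. The eigenvalues (with algebraic multiplicities) are λ = 0 with multiplicity 4.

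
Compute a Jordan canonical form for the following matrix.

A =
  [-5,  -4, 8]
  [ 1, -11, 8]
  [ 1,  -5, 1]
J_3(-5)

The characteristic polynomial is
  det(x·I − A) = x^3 + 15*x^2 + 75*x + 125 = (x + 5)^3

Eigenvalues and multiplicities (the geometric multiplicity of λ is n − rank(A − λI), which equals the number of Jordan blocks for λ):
  λ = -5: algebraic multiplicity = 3, geometric multiplicity = 1

Determining the block sizes for each eigenvalue:
  λ = -5: one block (gm = 1), so the single block has size am = 3 → block sizes [3]

Assembling the blocks gives a Jordan form
J =
  [-5,  1,  0]
  [ 0, -5,  1]
  [ 0,  0, -5]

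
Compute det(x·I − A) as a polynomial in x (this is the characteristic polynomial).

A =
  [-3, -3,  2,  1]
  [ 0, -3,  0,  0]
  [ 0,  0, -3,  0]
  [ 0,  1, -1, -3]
x^4 + 12*x^3 + 54*x^2 + 108*x + 81

Expanding det(x·I − A) (e.g. by cofactor expansion or by noting that A is similar to its Jordan form J, which has the same characteristic polynomial as A) gives
  χ_A(x) = x^4 + 12*x^3 + 54*x^2 + 108*x + 81
which factors as (x + 3)^4. The eigenvalues (with algebraic multiplicities) are λ = -3 with multiplicity 4.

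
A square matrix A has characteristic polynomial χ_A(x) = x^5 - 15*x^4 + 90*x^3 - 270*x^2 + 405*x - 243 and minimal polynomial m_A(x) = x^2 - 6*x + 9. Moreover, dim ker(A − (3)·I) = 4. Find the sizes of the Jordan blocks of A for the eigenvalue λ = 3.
Block sizes for λ = 3: [2, 1, 1, 1]

Step 1 — from the characteristic polynomial, algebraic multiplicity of λ = 3 is 5. From dim ker(A − (3)·I) = 4, there are exactly 4 Jordan blocks for λ = 3.
Step 2 — from the minimal polynomial, the factor (x − 3)^2 tells us the largest block for λ = 3 has size 2.
Step 3 — with total size 5, 4 blocks, and largest block 2, the block sizes (in nonincreasing order) are [2, 1, 1, 1].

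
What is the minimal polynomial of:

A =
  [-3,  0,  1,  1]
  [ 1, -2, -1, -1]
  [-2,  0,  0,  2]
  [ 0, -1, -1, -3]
x^3 + 6*x^2 + 12*x + 8

The characteristic polynomial is χ_A(x) = (x + 2)^4, so the eigenvalues are known. The minimal polynomial is
  m_A(x) = Π_λ (x − λ)^{k_λ}
where k_λ is the size of the *largest* Jordan block for λ (equivalently, the smallest k with (A − λI)^k v = 0 for every generalised eigenvector v of λ).

  λ = -2: largest Jordan block has size 3, contributing (x + 2)^3

So m_A(x) = (x + 2)^3 = x^3 + 6*x^2 + 12*x + 8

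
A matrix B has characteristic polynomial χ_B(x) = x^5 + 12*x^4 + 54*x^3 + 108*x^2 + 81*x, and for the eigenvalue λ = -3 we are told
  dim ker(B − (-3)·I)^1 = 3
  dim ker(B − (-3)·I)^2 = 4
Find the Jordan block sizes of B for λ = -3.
Block sizes for λ = -3: [2, 1, 1]

From the dimensions of kernels of powers, the number of Jordan blocks of size at least j is d_j − d_{j−1} where d_j = dim ker(N^j) (with d_0 = 0). Computing the differences gives [3, 1].
The number of blocks of size exactly k is (#blocks of size ≥ k) − (#blocks of size ≥ k + 1), so the partition is: 2 block(s) of size 1, 1 block(s) of size 2.
In nonincreasing order the block sizes are [2, 1, 1].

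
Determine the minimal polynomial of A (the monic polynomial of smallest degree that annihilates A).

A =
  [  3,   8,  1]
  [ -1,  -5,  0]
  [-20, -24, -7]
x^3 + 9*x^2 + 27*x + 27

The characteristic polynomial is χ_A(x) = (x + 3)^3, so the eigenvalues are known. The minimal polynomial is
  m_A(x) = Π_λ (x − λ)^{k_λ}
where k_λ is the size of the *largest* Jordan block for λ (equivalently, the smallest k with (A − λI)^k v = 0 for every generalised eigenvector v of λ).

  λ = -3: largest Jordan block has size 3, contributing (x + 3)^3

So m_A(x) = (x + 3)^3 = x^3 + 9*x^2 + 27*x + 27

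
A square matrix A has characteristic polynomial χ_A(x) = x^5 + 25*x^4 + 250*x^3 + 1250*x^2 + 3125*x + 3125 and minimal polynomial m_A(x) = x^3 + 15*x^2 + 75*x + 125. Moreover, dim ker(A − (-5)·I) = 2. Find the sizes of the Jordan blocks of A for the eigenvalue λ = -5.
Block sizes for λ = -5: [3, 2]

Step 1 — from the characteristic polynomial, algebraic multiplicity of λ = -5 is 5. From dim ker(A − (-5)·I) = 2, there are exactly 2 Jordan blocks for λ = -5.
Step 2 — from the minimal polynomial, the factor (x + 5)^3 tells us the largest block for λ = -5 has size 3.
Step 3 — with total size 5, 2 blocks, and largest block 3, the block sizes (in nonincreasing order) are [3, 2].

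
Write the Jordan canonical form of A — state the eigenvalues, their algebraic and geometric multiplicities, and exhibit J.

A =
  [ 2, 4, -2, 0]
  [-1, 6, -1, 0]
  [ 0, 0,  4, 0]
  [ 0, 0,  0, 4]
J_2(4) ⊕ J_1(4) ⊕ J_1(4)

The characteristic polynomial is
  det(x·I − A) = x^4 - 16*x^3 + 96*x^2 - 256*x + 256 = (x - 4)^4

Eigenvalues and multiplicities (the geometric multiplicity of λ is n − rank(A − λI), which equals the number of Jordan blocks for λ):
  λ = 4: algebraic multiplicity = 4, geometric multiplicity = 3

Determining the block sizes for each eigenvalue:
  λ = 4: 3 blocks summing to 4 forces exactly one block of size 2 and the rest size 1 → block sizes [2, 1, 1]

Assembling the blocks gives a Jordan form
J =
  [4, 1, 0, 0]
  [0, 4, 0, 0]
  [0, 0, 4, 0]
  [0, 0, 0, 4]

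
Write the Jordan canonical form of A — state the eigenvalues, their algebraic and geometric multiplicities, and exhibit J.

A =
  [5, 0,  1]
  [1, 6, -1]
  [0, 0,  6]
J_1(5) ⊕ J_1(6) ⊕ J_1(6)

The characteristic polynomial is
  det(x·I − A) = x^3 - 17*x^2 + 96*x - 180 = (x - 6)^2*(x - 5)

Eigenvalues and multiplicities (the geometric multiplicity of λ is n − rank(A − λI), which equals the number of Jordan blocks for λ):
  λ = 5: algebraic multiplicity = 1, geometric multiplicity = 1
  λ = 6: algebraic multiplicity = 2, geometric multiplicity = 2

Determining the block sizes for each eigenvalue:
  λ = 5: one block (gm = 1), so the single block has size am = 1 → block sizes [1]
  λ = 6: gm = am = 2, so every block has size 1 → block sizes [1, 1]

Assembling the blocks gives a Jordan form
J =
  [5, 0, 0]
  [0, 6, 0]
  [0, 0, 6]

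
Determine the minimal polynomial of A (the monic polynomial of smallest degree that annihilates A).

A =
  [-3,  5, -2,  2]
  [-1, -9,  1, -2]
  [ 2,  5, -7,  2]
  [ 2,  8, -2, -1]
x^3 + 15*x^2 + 75*x + 125

The characteristic polynomial is χ_A(x) = (x + 5)^4, so the eigenvalues are known. The minimal polynomial is
  m_A(x) = Π_λ (x − λ)^{k_λ}
where k_λ is the size of the *largest* Jordan block for λ (equivalently, the smallest k with (A − λI)^k v = 0 for every generalised eigenvector v of λ).

  λ = -5: largest Jordan block has size 3, contributing (x + 5)^3

So m_A(x) = (x + 5)^3 = x^3 + 15*x^2 + 75*x + 125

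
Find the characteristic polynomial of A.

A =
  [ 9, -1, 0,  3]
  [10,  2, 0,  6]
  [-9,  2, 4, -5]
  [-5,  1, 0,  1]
x^4 - 16*x^3 + 96*x^2 - 256*x + 256

Expanding det(x·I − A) (e.g. by cofactor expansion or by noting that A is similar to its Jordan form J, which has the same characteristic polynomial as A) gives
  χ_A(x) = x^4 - 16*x^3 + 96*x^2 - 256*x + 256
which factors as (x - 4)^4. The eigenvalues (with algebraic multiplicities) are λ = 4 with multiplicity 4.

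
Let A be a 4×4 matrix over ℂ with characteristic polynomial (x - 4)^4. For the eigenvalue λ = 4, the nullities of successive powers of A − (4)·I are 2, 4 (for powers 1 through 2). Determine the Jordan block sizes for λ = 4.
Block sizes for λ = 4: [2, 2]

From the dimensions of kernels of powers, the number of Jordan blocks of size at least j is d_j − d_{j−1} where d_j = dim ker(N^j) (with d_0 = 0). Computing the differences gives [2, 2].
The number of blocks of size exactly k is (#blocks of size ≥ k) − (#blocks of size ≥ k + 1), so the partition is: 2 block(s) of size 2.
In nonincreasing order the block sizes are [2, 2].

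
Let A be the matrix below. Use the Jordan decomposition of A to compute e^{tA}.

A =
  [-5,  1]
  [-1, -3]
e^{tA} =
  [-t*exp(-4*t) + exp(-4*t), t*exp(-4*t)]
  [-t*exp(-4*t), t*exp(-4*t) + exp(-4*t)]

Strategy: write A = P · J · P⁻¹ where J is a Jordan canonical form, so e^{tA} = P · e^{tJ} · P⁻¹, and e^{tJ} can be computed block-by-block.

A has Jordan form
J =
  [-4,  1]
  [ 0, -4]
(up to reordering of blocks).

Per-block formulas:
  For a 2×2 Jordan block J_2(-4): exp(t · J_2(-4)) = e^(-4t)·(I + t·N), where N is the 2×2 nilpotent shift.

After assembling e^{tJ} and conjugating by P, we get:

e^{tA} =
  [-t*exp(-4*t) + exp(-4*t), t*exp(-4*t)]
  [-t*exp(-4*t), t*exp(-4*t) + exp(-4*t)]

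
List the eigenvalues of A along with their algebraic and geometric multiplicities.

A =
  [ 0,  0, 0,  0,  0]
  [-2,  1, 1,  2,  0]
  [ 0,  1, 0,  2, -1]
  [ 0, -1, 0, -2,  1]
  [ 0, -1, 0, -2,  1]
λ = 0: alg = 5, geom = 3

Step 1 — factor the characteristic polynomial to read off the algebraic multiplicities:
  χ_A(x) = x^5

Step 2 — compute geometric multiplicities via the rank-nullity identity g(λ) = n − rank(A − λI):
  rank(A − (0)·I) = 2, so dim ker(A − (0)·I) = n − 2 = 3

Summary:
  λ = 0: algebraic multiplicity = 5, geometric multiplicity = 3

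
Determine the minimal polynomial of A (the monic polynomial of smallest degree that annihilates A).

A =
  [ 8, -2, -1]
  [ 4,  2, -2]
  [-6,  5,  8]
x^3 - 18*x^2 + 108*x - 216

The characteristic polynomial is χ_A(x) = (x - 6)^3, so the eigenvalues are known. The minimal polynomial is
  m_A(x) = Π_λ (x − λ)^{k_λ}
where k_λ is the size of the *largest* Jordan block for λ (equivalently, the smallest k with (A − λI)^k v = 0 for every generalised eigenvector v of λ).

  λ = 6: largest Jordan block has size 3, contributing (x − 6)^3

So m_A(x) = (x - 6)^3 = x^3 - 18*x^2 + 108*x - 216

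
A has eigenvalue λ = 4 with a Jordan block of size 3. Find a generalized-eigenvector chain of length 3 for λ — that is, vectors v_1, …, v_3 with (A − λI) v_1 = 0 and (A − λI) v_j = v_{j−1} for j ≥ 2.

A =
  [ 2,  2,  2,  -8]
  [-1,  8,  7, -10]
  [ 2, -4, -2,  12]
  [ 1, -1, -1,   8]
A Jordan chain for λ = 4 of length 3:
v_1 = (-2, 2, 0, 1)ᵀ
v_2 = (-2, -1, 2, 1)ᵀ
v_3 = (1, 0, 0, 0)ᵀ

Let N = A − (4)·I. We want v_3 with N^3 v_3 = 0 but N^2 v_3 ≠ 0; then v_{j-1} := N · v_j for j = 3, …, 2.

Pick v_3 = (1, 0, 0, 0)ᵀ.
Then v_2 = N · v_3 = (-2, -1, 2, 1)ᵀ.
Then v_1 = N · v_2 = (-2, 2, 0, 1)ᵀ.

Sanity check: (A − (4)·I) v_1 = (0, 0, 0, 0)ᵀ = 0. ✓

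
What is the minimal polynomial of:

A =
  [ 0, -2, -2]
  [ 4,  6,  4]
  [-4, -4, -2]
x^2 - 2*x

The characteristic polynomial is χ_A(x) = x*(x - 2)^2, so the eigenvalues are known. The minimal polynomial is
  m_A(x) = Π_λ (x − λ)^{k_λ}
where k_λ is the size of the *largest* Jordan block for λ (equivalently, the smallest k with (A − λI)^k v = 0 for every generalised eigenvector v of λ).

  λ = 0: largest Jordan block has size 1, contributing (x − 0)
  λ = 2: largest Jordan block has size 1, contributing (x − 2)

So m_A(x) = x*(x - 2) = x^2 - 2*x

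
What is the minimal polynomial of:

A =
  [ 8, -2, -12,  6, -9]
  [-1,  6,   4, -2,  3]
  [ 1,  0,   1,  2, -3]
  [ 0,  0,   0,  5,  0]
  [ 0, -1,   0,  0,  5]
x^3 - 15*x^2 + 75*x - 125

The characteristic polynomial is χ_A(x) = (x - 5)^5, so the eigenvalues are known. The minimal polynomial is
  m_A(x) = Π_λ (x − λ)^{k_λ}
where k_λ is the size of the *largest* Jordan block for λ (equivalently, the smallest k with (A − λI)^k v = 0 for every generalised eigenvector v of λ).

  λ = 5: largest Jordan block has size 3, contributing (x − 5)^3

So m_A(x) = (x - 5)^3 = x^3 - 15*x^2 + 75*x - 125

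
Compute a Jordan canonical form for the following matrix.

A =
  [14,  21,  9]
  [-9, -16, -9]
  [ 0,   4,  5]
J_2(-1) ⊕ J_1(5)

The characteristic polynomial is
  det(x·I − A) = x^3 - 3*x^2 - 9*x - 5 = (x - 5)*(x + 1)^2

Eigenvalues and multiplicities (the geometric multiplicity of λ is n − rank(A − λI), which equals the number of Jordan blocks for λ):
  λ = -1: algebraic multiplicity = 2, geometric multiplicity = 1
  λ = 5: algebraic multiplicity = 1, geometric multiplicity = 1

Determining the block sizes for each eigenvalue:
  λ = -1: one block (gm = 1), so the single block has size am = 2 → block sizes [2]
  λ = 5: one block (gm = 1), so the single block has size am = 1 → block sizes [1]

Assembling the blocks gives a Jordan form
J =
  [-1,  1, 0]
  [ 0, -1, 0]
  [ 0,  0, 5]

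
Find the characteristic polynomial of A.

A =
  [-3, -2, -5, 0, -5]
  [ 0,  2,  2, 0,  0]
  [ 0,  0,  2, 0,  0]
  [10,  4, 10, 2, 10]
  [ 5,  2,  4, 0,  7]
x^5 - 10*x^4 + 40*x^3 - 80*x^2 + 80*x - 32

Expanding det(x·I − A) (e.g. by cofactor expansion or by noting that A is similar to its Jordan form J, which has the same characteristic polynomial as A) gives
  χ_A(x) = x^5 - 10*x^4 + 40*x^3 - 80*x^2 + 80*x - 32
which factors as (x - 2)^5. The eigenvalues (with algebraic multiplicities) are λ = 2 with multiplicity 5.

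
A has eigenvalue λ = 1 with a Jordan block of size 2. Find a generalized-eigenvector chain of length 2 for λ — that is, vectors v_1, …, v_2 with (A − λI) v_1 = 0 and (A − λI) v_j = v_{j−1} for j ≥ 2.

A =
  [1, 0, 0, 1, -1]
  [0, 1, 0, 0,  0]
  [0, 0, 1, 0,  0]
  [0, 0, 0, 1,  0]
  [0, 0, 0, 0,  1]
A Jordan chain for λ = 1 of length 2:
v_1 = (1, 0, 0, 0, 0)ᵀ
v_2 = (0, 0, 0, 1, 0)ᵀ

Let N = A − (1)·I. We want v_2 with N^2 v_2 = 0 but N^1 v_2 ≠ 0; then v_{j-1} := N · v_j for j = 2, …, 2.

Pick v_2 = (0, 0, 0, 1, 0)ᵀ.
Then v_1 = N · v_2 = (1, 0, 0, 0, 0)ᵀ.

Sanity check: (A − (1)·I) v_1 = (0, 0, 0, 0, 0)ᵀ = 0. ✓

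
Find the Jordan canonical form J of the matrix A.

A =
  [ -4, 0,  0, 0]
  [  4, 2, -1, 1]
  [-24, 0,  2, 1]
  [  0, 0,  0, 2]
J_1(-4) ⊕ J_3(2)

The characteristic polynomial is
  det(x·I − A) = x^4 - 2*x^3 - 12*x^2 + 40*x - 32 = (x - 2)^3*(x + 4)

Eigenvalues and multiplicities (the geometric multiplicity of λ is n − rank(A − λI), which equals the number of Jordan blocks for λ):
  λ = -4: algebraic multiplicity = 1, geometric multiplicity = 1
  λ = 2: algebraic multiplicity = 3, geometric multiplicity = 1

Determining the block sizes for each eigenvalue:
  λ = -4: one block (gm = 1), so the single block has size am = 1 → block sizes [1]
  λ = 2: one block (gm = 1), so the single block has size am = 3 → block sizes [3]

Assembling the blocks gives a Jordan form
J =
  [-4, 0, 0, 0]
  [ 0, 2, 1, 0]
  [ 0, 0, 2, 1]
  [ 0, 0, 0, 2]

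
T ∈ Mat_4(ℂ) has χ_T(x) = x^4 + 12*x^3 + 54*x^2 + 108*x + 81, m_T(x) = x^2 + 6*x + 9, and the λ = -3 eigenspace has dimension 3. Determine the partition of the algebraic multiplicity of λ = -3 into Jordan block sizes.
Block sizes for λ = -3: [2, 1, 1]

Step 1 — from the characteristic polynomial, algebraic multiplicity of λ = -3 is 4. From dim ker(T − (-3)·I) = 3, there are exactly 3 Jordan blocks for λ = -3.
Step 2 — from the minimal polynomial, the factor (x + 3)^2 tells us the largest block for λ = -3 has size 2.
Step 3 — with total size 4, 3 blocks, and largest block 2, the block sizes (in nonincreasing order) are [2, 1, 1].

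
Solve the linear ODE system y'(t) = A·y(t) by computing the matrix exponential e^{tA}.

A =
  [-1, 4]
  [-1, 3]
e^{tA} =
  [-2*t*exp(t) + exp(t), 4*t*exp(t)]
  [-t*exp(t), 2*t*exp(t) + exp(t)]

Strategy: write A = P · J · P⁻¹ where J is a Jordan canonical form, so e^{tA} = P · e^{tJ} · P⁻¹, and e^{tJ} can be computed block-by-block.

A has Jordan form
J =
  [1, 1]
  [0, 1]
(up to reordering of blocks).

Per-block formulas:
  For a 2×2 Jordan block J_2(1): exp(t · J_2(1)) = e^(1t)·(I + t·N), where N is the 2×2 nilpotent shift.

After assembling e^{tJ} and conjugating by P, we get:

e^{tA} =
  [-2*t*exp(t) + exp(t), 4*t*exp(t)]
  [-t*exp(t), 2*t*exp(t) + exp(t)]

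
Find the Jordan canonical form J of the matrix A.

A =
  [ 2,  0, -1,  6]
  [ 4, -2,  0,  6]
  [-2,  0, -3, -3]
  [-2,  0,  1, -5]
J_3(-2) ⊕ J_1(-2)

The characteristic polynomial is
  det(x·I − A) = x^4 + 8*x^3 + 24*x^2 + 32*x + 16 = (x + 2)^4

Eigenvalues and multiplicities (the geometric multiplicity of λ is n − rank(A − λI), which equals the number of Jordan blocks for λ):
  λ = -2: algebraic multiplicity = 4, geometric multiplicity = 2

Determining the block sizes for each eigenvalue:
  λ = -2: with am = 4 and gm = 2, the partition is not yet determined (e.g. several partitions of 4 into 2 parts exist). Let N = A − (-2)·I. Computing rank(N^1) = 2, rank(N^2) = 1, rank(N^3) = 0; the number of blocks of size ≥ j is rank(N^{j−1}) − rank(N^j), giving [2, 1, 1]. So we have 1 block(s) of size 3, 1 block(s) of size 1 → block sizes [3, 1]

Assembling the blocks gives a Jordan form
J =
  [-2,  1,  0,  0]
  [ 0, -2,  1,  0]
  [ 0,  0, -2,  0]
  [ 0,  0,  0, -2]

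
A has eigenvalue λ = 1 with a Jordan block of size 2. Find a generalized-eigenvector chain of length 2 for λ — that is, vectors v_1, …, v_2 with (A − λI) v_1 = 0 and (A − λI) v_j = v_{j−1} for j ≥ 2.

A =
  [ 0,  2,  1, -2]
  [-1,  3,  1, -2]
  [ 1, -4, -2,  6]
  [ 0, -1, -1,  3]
A Jordan chain for λ = 1 of length 2:
v_1 = (-1, -1, 1, 0)ᵀ
v_2 = (1, 0, 0, 0)ᵀ

Let N = A − (1)·I. We want v_2 with N^2 v_2 = 0 but N^1 v_2 ≠ 0; then v_{j-1} := N · v_j for j = 2, …, 2.

Pick v_2 = (1, 0, 0, 0)ᵀ.
Then v_1 = N · v_2 = (-1, -1, 1, 0)ᵀ.

Sanity check: (A − (1)·I) v_1 = (0, 0, 0, 0)ᵀ = 0. ✓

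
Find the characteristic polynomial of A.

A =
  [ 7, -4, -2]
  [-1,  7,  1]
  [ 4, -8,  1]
x^3 - 15*x^2 + 75*x - 125

Expanding det(x·I − A) (e.g. by cofactor expansion or by noting that A is similar to its Jordan form J, which has the same characteristic polynomial as A) gives
  χ_A(x) = x^3 - 15*x^2 + 75*x - 125
which factors as (x - 5)^3. The eigenvalues (with algebraic multiplicities) are λ = 5 with multiplicity 3.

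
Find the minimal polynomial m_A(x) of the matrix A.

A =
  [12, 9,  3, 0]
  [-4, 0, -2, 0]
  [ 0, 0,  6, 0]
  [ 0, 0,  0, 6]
x^2 - 12*x + 36

The characteristic polynomial is χ_A(x) = (x - 6)^4, so the eigenvalues are known. The minimal polynomial is
  m_A(x) = Π_λ (x − λ)^{k_λ}
where k_λ is the size of the *largest* Jordan block for λ (equivalently, the smallest k with (A − λI)^k v = 0 for every generalised eigenvector v of λ).

  λ = 6: largest Jordan block has size 2, contributing (x − 6)^2

So m_A(x) = (x - 6)^2 = x^2 - 12*x + 36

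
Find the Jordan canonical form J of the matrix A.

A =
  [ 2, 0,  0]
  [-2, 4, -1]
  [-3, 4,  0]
J_3(2)

The characteristic polynomial is
  det(x·I − A) = x^3 - 6*x^2 + 12*x - 8 = (x - 2)^3

Eigenvalues and multiplicities (the geometric multiplicity of λ is n − rank(A − λI), which equals the number of Jordan blocks for λ):
  λ = 2: algebraic multiplicity = 3, geometric multiplicity = 1

Determining the block sizes for each eigenvalue:
  λ = 2: one block (gm = 1), so the single block has size am = 3 → block sizes [3]

Assembling the blocks gives a Jordan form
J =
  [2, 1, 0]
  [0, 2, 1]
  [0, 0, 2]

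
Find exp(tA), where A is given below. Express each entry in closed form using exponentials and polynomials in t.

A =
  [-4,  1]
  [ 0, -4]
e^{tA} =
  [exp(-4*t), t*exp(-4*t)]
  [0, exp(-4*t)]

Strategy: write A = P · J · P⁻¹ where J is a Jordan canonical form, so e^{tA} = P · e^{tJ} · P⁻¹, and e^{tJ} can be computed block-by-block.

A has Jordan form
J =
  [-4,  1]
  [ 0, -4]
(up to reordering of blocks).

Per-block formulas:
  For a 2×2 Jordan block J_2(-4): exp(t · J_2(-4)) = e^(-4t)·(I + t·N), where N is the 2×2 nilpotent shift.

After assembling e^{tJ} and conjugating by P, we get:

e^{tA} =
  [exp(-4*t), t*exp(-4*t)]
  [0, exp(-4*t)]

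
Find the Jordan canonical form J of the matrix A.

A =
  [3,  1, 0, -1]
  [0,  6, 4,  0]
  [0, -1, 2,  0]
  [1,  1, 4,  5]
J_2(4) ⊕ J_2(4)

The characteristic polynomial is
  det(x·I − A) = x^4 - 16*x^3 + 96*x^2 - 256*x + 256 = (x - 4)^4

Eigenvalues and multiplicities (the geometric multiplicity of λ is n − rank(A − λI), which equals the number of Jordan blocks for λ):
  λ = 4: algebraic multiplicity = 4, geometric multiplicity = 2

Determining the block sizes for each eigenvalue:
  λ = 4: with am = 4 and gm = 2, the partition is not yet determined (e.g. several partitions of 4 into 2 parts exist). Let N = A − (4)·I. Computing rank(N^1) = 2, rank(N^2) = 0; the number of blocks of size ≥ j is rank(N^{j−1}) − rank(N^j), giving [2, 2]. So we have 2 block(s) of size 2 → block sizes [2, 2]

Assembling the blocks gives a Jordan form
J =
  [4, 1, 0, 0]
  [0, 4, 0, 0]
  [0, 0, 4, 1]
  [0, 0, 0, 4]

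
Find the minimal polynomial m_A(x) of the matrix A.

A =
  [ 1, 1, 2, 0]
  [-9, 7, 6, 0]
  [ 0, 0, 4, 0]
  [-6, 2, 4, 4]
x^2 - 8*x + 16

The characteristic polynomial is χ_A(x) = (x - 4)^4, so the eigenvalues are known. The minimal polynomial is
  m_A(x) = Π_λ (x − λ)^{k_λ}
where k_λ is the size of the *largest* Jordan block for λ (equivalently, the smallest k with (A − λI)^k v = 0 for every generalised eigenvector v of λ).

  λ = 4: largest Jordan block has size 2, contributing (x − 4)^2

So m_A(x) = (x - 4)^2 = x^2 - 8*x + 16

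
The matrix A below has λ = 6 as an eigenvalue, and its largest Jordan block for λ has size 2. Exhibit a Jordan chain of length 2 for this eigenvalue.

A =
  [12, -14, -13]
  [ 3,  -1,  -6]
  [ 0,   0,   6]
A Jordan chain for λ = 6 of length 2:
v_1 = (-7, -3, 0)ᵀ
v_2 = (1, 0, 1)ᵀ

Let N = A − (6)·I. We want v_2 with N^2 v_2 = 0 but N^1 v_2 ≠ 0; then v_{j-1} := N · v_j for j = 2, …, 2.

Pick v_2 = (1, 0, 1)ᵀ.
Then v_1 = N · v_2 = (-7, -3, 0)ᵀ.

Sanity check: (A − (6)·I) v_1 = (0, 0, 0)ᵀ = 0. ✓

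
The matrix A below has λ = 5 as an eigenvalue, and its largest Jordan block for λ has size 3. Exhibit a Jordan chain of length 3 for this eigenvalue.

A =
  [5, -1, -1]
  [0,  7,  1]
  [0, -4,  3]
A Jordan chain for λ = 5 of length 3:
v_1 = (2, 0, 0)ᵀ
v_2 = (-1, 2, -4)ᵀ
v_3 = (0, 1, 0)ᵀ

Let N = A − (5)·I. We want v_3 with N^3 v_3 = 0 but N^2 v_3 ≠ 0; then v_{j-1} := N · v_j for j = 3, …, 2.

Pick v_3 = (0, 1, 0)ᵀ.
Then v_2 = N · v_3 = (-1, 2, -4)ᵀ.
Then v_1 = N · v_2 = (2, 0, 0)ᵀ.

Sanity check: (A − (5)·I) v_1 = (0, 0, 0)ᵀ = 0. ✓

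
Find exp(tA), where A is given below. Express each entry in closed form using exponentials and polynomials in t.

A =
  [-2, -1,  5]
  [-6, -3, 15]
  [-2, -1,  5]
e^{tA} =
  [1 - 2*t, -t, 5*t]
  [-6*t, 1 - 3*t, 15*t]
  [-2*t, -t, 5*t + 1]

Strategy: write A = P · J · P⁻¹ where J is a Jordan canonical form, so e^{tA} = P · e^{tJ} · P⁻¹, and e^{tJ} can be computed block-by-block.

A has Jordan form
J =
  [0, 1, 0]
  [0, 0, 0]
  [0, 0, 0]
(up to reordering of blocks).

Per-block formulas:
  For a 2×2 Jordan block J_2(0): exp(t · J_2(0)) = e^(0t)·(I + t·N), where N is the 2×2 nilpotent shift.
  For a 1×1 block at λ = 0: exp(t · [0]) = [e^(0t)].

After assembling e^{tJ} and conjugating by P, we get:

e^{tA} =
  [1 - 2*t, -t, 5*t]
  [-6*t, 1 - 3*t, 15*t]
  [-2*t, -t, 5*t + 1]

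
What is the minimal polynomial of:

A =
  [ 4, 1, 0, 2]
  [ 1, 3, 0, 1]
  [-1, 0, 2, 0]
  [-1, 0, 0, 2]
x^4 - 11*x^3 + 45*x^2 - 81*x + 54

The characteristic polynomial is χ_A(x) = (x - 3)^3*(x - 2), so the eigenvalues are known. The minimal polynomial is
  m_A(x) = Π_λ (x − λ)^{k_λ}
where k_λ is the size of the *largest* Jordan block for λ (equivalently, the smallest k with (A − λI)^k v = 0 for every generalised eigenvector v of λ).

  λ = 2: largest Jordan block has size 1, contributing (x − 2)
  λ = 3: largest Jordan block has size 3, contributing (x − 3)^3

So m_A(x) = (x - 3)^3*(x - 2) = x^4 - 11*x^3 + 45*x^2 - 81*x + 54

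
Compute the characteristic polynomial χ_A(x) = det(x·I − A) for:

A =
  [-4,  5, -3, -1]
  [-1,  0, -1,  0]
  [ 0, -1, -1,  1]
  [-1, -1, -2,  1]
x^4 + 4*x^3 + 4*x^2

Expanding det(x·I − A) (e.g. by cofactor expansion or by noting that A is similar to its Jordan form J, which has the same characteristic polynomial as A) gives
  χ_A(x) = x^4 + 4*x^3 + 4*x^2
which factors as x^2*(x + 2)^2. The eigenvalues (with algebraic multiplicities) are λ = -2 with multiplicity 2, λ = 0 with multiplicity 2.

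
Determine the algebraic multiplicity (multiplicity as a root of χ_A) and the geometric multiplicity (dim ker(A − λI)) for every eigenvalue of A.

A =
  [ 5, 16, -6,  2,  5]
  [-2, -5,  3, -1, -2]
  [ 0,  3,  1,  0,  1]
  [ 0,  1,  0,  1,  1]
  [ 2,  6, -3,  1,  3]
λ = 1: alg = 5, geom = 2

Step 1 — factor the characteristic polynomial to read off the algebraic multiplicities:
  χ_A(x) = (x - 1)^5

Step 2 — compute geometric multiplicities via the rank-nullity identity g(λ) = n − rank(A − λI):
  rank(A − (1)·I) = 3, so dim ker(A − (1)·I) = n − 3 = 2

Summary:
  λ = 1: algebraic multiplicity = 5, geometric multiplicity = 2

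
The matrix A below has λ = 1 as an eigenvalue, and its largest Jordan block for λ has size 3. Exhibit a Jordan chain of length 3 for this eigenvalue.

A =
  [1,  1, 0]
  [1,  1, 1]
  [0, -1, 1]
A Jordan chain for λ = 1 of length 3:
v_1 = (1, 0, -1)ᵀ
v_2 = (0, 1, 0)ᵀ
v_3 = (1, 0, 0)ᵀ

Let N = A − (1)·I. We want v_3 with N^3 v_3 = 0 but N^2 v_3 ≠ 0; then v_{j-1} := N · v_j for j = 3, …, 2.

Pick v_3 = (1, 0, 0)ᵀ.
Then v_2 = N · v_3 = (0, 1, 0)ᵀ.
Then v_1 = N · v_2 = (1, 0, -1)ᵀ.

Sanity check: (A − (1)·I) v_1 = (0, 0, 0)ᵀ = 0. ✓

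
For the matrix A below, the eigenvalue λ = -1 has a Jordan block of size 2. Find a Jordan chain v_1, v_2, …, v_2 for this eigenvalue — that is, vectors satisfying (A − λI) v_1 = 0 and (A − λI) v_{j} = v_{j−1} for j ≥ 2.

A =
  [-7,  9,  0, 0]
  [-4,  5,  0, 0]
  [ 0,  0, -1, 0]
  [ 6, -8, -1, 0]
A Jordan chain for λ = -1 of length 2:
v_1 = (3, 2, 0, -2)ᵀ
v_2 = (1, 1, 0, 0)ᵀ

Let N = A − (-1)·I. We want v_2 with N^2 v_2 = 0 but N^1 v_2 ≠ 0; then v_{j-1} := N · v_j for j = 2, …, 2.

Pick v_2 = (1, 1, 0, 0)ᵀ.
Then v_1 = N · v_2 = (3, 2, 0, -2)ᵀ.

Sanity check: (A − (-1)·I) v_1 = (0, 0, 0, 0)ᵀ = 0. ✓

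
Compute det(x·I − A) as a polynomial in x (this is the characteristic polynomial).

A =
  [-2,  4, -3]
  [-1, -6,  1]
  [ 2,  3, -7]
x^3 + 15*x^2 + 75*x + 125

Expanding det(x·I − A) (e.g. by cofactor expansion or by noting that A is similar to its Jordan form J, which has the same characteristic polynomial as A) gives
  χ_A(x) = x^3 + 15*x^2 + 75*x + 125
which factors as (x + 5)^3. The eigenvalues (with algebraic multiplicities) are λ = -5 with multiplicity 3.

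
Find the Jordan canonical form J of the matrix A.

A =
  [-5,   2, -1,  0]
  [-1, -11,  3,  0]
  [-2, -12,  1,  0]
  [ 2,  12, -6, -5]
J_3(-5) ⊕ J_1(-5)

The characteristic polynomial is
  det(x·I − A) = x^4 + 20*x^3 + 150*x^2 + 500*x + 625 = (x + 5)^4

Eigenvalues and multiplicities (the geometric multiplicity of λ is n − rank(A − λI), which equals the number of Jordan blocks for λ):
  λ = -5: algebraic multiplicity = 4, geometric multiplicity = 2

Determining the block sizes for each eigenvalue:
  λ = -5: with am = 4 and gm = 2, the partition is not yet determined (e.g. several partitions of 4 into 2 parts exist). Let N = A − (-5)·I. Computing rank(N^1) = 2, rank(N^2) = 1, rank(N^3) = 0; the number of blocks of size ≥ j is rank(N^{j−1}) − rank(N^j), giving [2, 1, 1]. So we have 1 block(s) of size 3, 1 block(s) of size 1 → block sizes [3, 1]

Assembling the blocks gives a Jordan form
J =
  [-5,  1,  0,  0]
  [ 0, -5,  1,  0]
  [ 0,  0, -5,  0]
  [ 0,  0,  0, -5]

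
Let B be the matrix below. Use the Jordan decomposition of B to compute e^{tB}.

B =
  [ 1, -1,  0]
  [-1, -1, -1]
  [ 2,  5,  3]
e^{tB} =
  [t^2*exp(t)/2 + exp(t), t^2*exp(t) - t*exp(t), t^2*exp(t)/2]
  [-t*exp(t), -2*t*exp(t) + exp(t), -t*exp(t)]
  [-t^2*exp(t)/2 + 2*t*exp(t), -t^2*exp(t) + 5*t*exp(t), -t^2*exp(t)/2 + 2*t*exp(t) + exp(t)]

Strategy: write B = P · J · P⁻¹ where J is a Jordan canonical form, so e^{tB} = P · e^{tJ} · P⁻¹, and e^{tJ} can be computed block-by-block.

B has Jordan form
J =
  [1, 1, 0]
  [0, 1, 1]
  [0, 0, 1]
(up to reordering of blocks).

Per-block formulas:
  For a 3×3 Jordan block J_3(1): exp(t · J_3(1)) = e^(1t)·(I + t·N + (t^2/2)·N^2), where N is the 3×3 nilpotent shift.

After assembling e^{tJ} and conjugating by P, we get:

e^{tB} =
  [t^2*exp(t)/2 + exp(t), t^2*exp(t) - t*exp(t), t^2*exp(t)/2]
  [-t*exp(t), -2*t*exp(t) + exp(t), -t*exp(t)]
  [-t^2*exp(t)/2 + 2*t*exp(t), -t^2*exp(t) + 5*t*exp(t), -t^2*exp(t)/2 + 2*t*exp(t) + exp(t)]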